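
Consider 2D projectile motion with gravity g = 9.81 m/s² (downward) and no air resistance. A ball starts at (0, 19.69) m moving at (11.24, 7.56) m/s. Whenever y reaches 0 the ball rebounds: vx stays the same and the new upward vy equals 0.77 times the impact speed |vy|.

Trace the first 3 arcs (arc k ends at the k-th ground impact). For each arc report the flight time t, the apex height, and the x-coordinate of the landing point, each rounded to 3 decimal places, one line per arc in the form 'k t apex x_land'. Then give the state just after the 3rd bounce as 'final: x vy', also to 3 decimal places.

Arc 1: start y=19.690, vy=7.560 → t=2.917, apex=22.603, x_land=32.791, impact vy=-21.059
  bounce: vy ← 0.77·21.059 = 16.215
Arc 2: start y=0.000, vy=16.215 → t=3.306, apex=13.401, x_land=69.948, impact vy=-16.215
  bounce: vy ← 0.77·16.215 = 12.486
Arc 3: start y=0.000, vy=12.486 → t=2.546, apex=7.946, x_land=98.560, impact vy=-12.486
  bounce: vy ← 0.77·12.486 = 9.614

1 2.917 22.603 32.791
2 3.306 13.401 69.948
3 2.546 7.946 98.560
final: 98.560 9.614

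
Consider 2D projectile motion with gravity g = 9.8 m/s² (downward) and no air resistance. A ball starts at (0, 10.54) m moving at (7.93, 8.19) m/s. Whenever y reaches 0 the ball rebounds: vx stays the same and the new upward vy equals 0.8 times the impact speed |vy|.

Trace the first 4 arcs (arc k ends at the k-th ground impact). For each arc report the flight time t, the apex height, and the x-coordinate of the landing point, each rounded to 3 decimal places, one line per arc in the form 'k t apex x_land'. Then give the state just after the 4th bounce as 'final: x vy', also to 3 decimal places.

1 2.524 13.962 20.013
2 2.701 8.936 41.431
3 2.161 5.719 58.565
4 1.729 3.660 72.272
final: 72.272 6.776

Arc 1: start y=10.540, vy=8.190 → t=2.524, apex=13.962, x_land=20.013, impact vy=-16.543
  bounce: vy ← 0.8·16.543 = 13.234
Arc 2: start y=0.000, vy=13.234 → t=2.701, apex=8.936, x_land=41.431, impact vy=-13.234
  bounce: vy ← 0.8·13.234 = 10.587
Arc 3: start y=0.000, vy=10.587 → t=2.161, apex=5.719, x_land=58.565, impact vy=-10.587
  bounce: vy ← 0.8·10.587 = 8.470
Arc 4: start y=0.000, vy=8.470 → t=1.729, apex=3.660, x_land=72.272, impact vy=-8.470
  bounce: vy ← 0.8·8.470 = 6.776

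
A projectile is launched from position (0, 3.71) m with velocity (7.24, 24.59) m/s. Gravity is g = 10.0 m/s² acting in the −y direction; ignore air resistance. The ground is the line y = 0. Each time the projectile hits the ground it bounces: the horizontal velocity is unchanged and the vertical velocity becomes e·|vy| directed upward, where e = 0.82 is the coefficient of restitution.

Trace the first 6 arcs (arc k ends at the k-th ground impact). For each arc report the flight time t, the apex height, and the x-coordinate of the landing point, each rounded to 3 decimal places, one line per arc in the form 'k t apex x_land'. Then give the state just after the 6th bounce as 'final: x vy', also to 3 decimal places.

Arc 1: start y=3.710, vy=24.590 → t=5.065, apex=33.943, x_land=36.667, impact vy=-26.055
  bounce: vy ← 0.82·26.055 = 21.365
Arc 2: start y=0.000, vy=21.365 → t=4.273, apex=22.824, x_land=67.604, impact vy=-21.365
  bounce: vy ← 0.82·21.365 = 17.519
Arc 3: start y=0.000, vy=17.519 → t=3.504, apex=15.347, x_land=92.972, impact vy=-17.519
  bounce: vy ← 0.82·17.519 = 14.366
Arc 4: start y=0.000, vy=14.366 → t=2.873, apex=10.319, x_land=113.774, impact vy=-14.366
  bounce: vy ← 0.82·14.366 = 11.780
Arc 5: start y=0.000, vy=11.780 → t=2.356, apex=6.939, x_land=130.831, impact vy=-11.780
  bounce: vy ← 0.82·11.780 = 9.660
Arc 6: start y=0.000, vy=9.660 → t=1.932, apex=4.665, x_land=144.819, impact vy=-9.660
  bounce: vy ← 0.82·9.660 = 7.921

1 5.065 33.943 36.667
2 4.273 22.824 67.604
3 3.504 15.347 92.972
4 2.873 10.319 113.774
5 2.356 6.939 130.831
6 1.932 4.665 144.819
final: 144.819 7.921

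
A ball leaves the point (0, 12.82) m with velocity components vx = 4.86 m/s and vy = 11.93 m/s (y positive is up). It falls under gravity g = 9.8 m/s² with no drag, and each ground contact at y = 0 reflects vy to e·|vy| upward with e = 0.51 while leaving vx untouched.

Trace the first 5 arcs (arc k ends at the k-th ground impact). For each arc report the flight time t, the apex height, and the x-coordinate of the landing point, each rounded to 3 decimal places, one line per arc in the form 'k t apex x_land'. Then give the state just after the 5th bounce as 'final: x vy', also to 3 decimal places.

Arc 1: start y=12.820, vy=11.930 → t=3.242, apex=20.081, x_land=15.755, impact vy=-19.839
  bounce: vy ← 0.51·19.839 = 10.118
Arc 2: start y=0.000, vy=10.118 → t=2.065, apex=5.223, x_land=25.790, impact vy=-10.118
  bounce: vy ← 0.51·10.118 = 5.160
Arc 3: start y=0.000, vy=5.160 → t=1.053, apex=1.359, x_land=30.908, impact vy=-5.160
  bounce: vy ← 0.51·5.160 = 2.632
Arc 4: start y=0.000, vy=2.632 → t=0.537, apex=0.353, x_land=33.519, impact vy=-2.632
  bounce: vy ← 0.51·2.632 = 1.342
Arc 5: start y=0.000, vy=1.342 → t=0.274, apex=0.092, x_land=34.850, impact vy=-1.342
  bounce: vy ← 0.51·1.342 = 0.685

1 3.242 20.081 15.755
2 2.065 5.223 25.790
3 1.053 1.359 30.908
4 0.537 0.353 33.519
5 0.274 0.092 34.850
final: 34.850 0.685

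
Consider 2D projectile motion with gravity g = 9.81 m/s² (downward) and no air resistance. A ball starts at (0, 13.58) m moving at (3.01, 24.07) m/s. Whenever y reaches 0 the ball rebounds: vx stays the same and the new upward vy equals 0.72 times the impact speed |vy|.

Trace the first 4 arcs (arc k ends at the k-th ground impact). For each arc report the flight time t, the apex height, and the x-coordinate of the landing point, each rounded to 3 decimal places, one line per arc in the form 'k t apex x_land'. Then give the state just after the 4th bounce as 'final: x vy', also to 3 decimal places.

1 5.418 43.109 16.309
2 4.269 22.348 29.159
3 3.074 11.585 38.410
4 2.213 6.006 45.072
final: 45.072 7.816

Arc 1: start y=13.580, vy=24.070 → t=5.418, apex=43.109, x_land=16.309, impact vy=-29.083
  bounce: vy ← 0.72·29.083 = 20.940
Arc 2: start y=0.000, vy=20.940 → t=4.269, apex=22.348, x_land=29.159, impact vy=-20.940
  bounce: vy ← 0.72·20.940 = 15.076
Arc 3: start y=0.000, vy=15.076 → t=3.074, apex=11.585, x_land=38.410, impact vy=-15.076
  bounce: vy ← 0.72·15.076 = 10.855
Arc 4: start y=0.000, vy=10.855 → t=2.213, apex=6.006, x_land=45.072, impact vy=-10.855
  bounce: vy ← 0.72·10.855 = 7.816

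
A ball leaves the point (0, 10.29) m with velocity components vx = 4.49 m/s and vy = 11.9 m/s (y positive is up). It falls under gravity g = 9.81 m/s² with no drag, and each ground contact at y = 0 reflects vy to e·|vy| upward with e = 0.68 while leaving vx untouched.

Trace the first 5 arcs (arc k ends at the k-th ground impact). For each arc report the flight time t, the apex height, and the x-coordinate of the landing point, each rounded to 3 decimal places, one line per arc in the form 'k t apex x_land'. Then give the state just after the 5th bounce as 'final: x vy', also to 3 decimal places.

Arc 1: start y=10.290, vy=11.900 → t=3.102, apex=17.508, x_land=13.929, impact vy=-18.534
  bounce: vy ← 0.68·18.534 = 12.603
Arc 2: start y=0.000, vy=12.603 → t=2.569, apex=8.096, x_land=25.466, impact vy=-12.603
  bounce: vy ← 0.68·12.603 = 8.570
Arc 3: start y=0.000, vy=8.570 → t=1.747, apex=3.743, x_land=33.311, impact vy=-8.570
  bounce: vy ← 0.68·8.570 = 5.828
Arc 4: start y=0.000, vy=5.828 → t=1.188, apex=1.731, x_land=38.646, impact vy=-5.828
  bounce: vy ← 0.68·5.828 = 3.963
Arc 5: start y=0.000, vy=3.963 → t=0.808, apex=0.800, x_land=42.273, impact vy=-3.963
  bounce: vy ← 0.68·3.963 = 2.695

1 3.102 17.508 13.929
2 2.569 8.096 25.466
3 1.747 3.743 33.311
4 1.188 1.731 38.646
5 0.808 0.800 42.273
final: 42.273 2.695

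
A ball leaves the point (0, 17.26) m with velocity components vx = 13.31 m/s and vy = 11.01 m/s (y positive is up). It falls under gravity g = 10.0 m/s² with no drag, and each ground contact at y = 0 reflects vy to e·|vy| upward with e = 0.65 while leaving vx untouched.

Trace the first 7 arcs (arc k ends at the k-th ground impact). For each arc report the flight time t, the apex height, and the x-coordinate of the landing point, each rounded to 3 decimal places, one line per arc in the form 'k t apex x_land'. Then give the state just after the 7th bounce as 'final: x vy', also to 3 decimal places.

1 3.261 23.321 43.400
2 2.808 9.853 80.768
3 1.825 4.163 105.058
4 1.186 1.759 120.847
5 0.771 0.743 131.109
6 0.501 0.314 137.780
7 0.326 0.133 142.115
final: 142.115 1.059

Arc 1: start y=17.260, vy=11.010 → t=3.261, apex=23.321, x_land=43.400, impact vy=-21.597
  bounce: vy ← 0.65·21.597 = 14.038
Arc 2: start y=0.000, vy=14.038 → t=2.808, apex=9.853, x_land=80.768, impact vy=-14.038
  bounce: vy ← 0.65·14.038 = 9.125
Arc 3: start y=0.000, vy=9.125 → t=1.825, apex=4.163, x_land=105.058, impact vy=-9.125
  bounce: vy ← 0.65·9.125 = 5.931
Arc 4: start y=0.000, vy=5.931 → t=1.186, apex=1.759, x_land=120.847, impact vy=-5.931
  bounce: vy ← 0.65·5.931 = 3.855
Arc 5: start y=0.000, vy=3.855 → t=0.771, apex=0.743, x_land=131.109, impact vy=-3.855
  bounce: vy ← 0.65·3.855 = 2.506
Arc 6: start y=0.000, vy=2.506 → t=0.501, apex=0.314, x_land=137.780, impact vy=-2.506
  bounce: vy ← 0.65·2.506 = 1.629
Arc 7: start y=0.000, vy=1.629 → t=0.326, apex=0.133, x_land=142.115, impact vy=-1.629
  bounce: vy ← 0.65·1.629 = 1.059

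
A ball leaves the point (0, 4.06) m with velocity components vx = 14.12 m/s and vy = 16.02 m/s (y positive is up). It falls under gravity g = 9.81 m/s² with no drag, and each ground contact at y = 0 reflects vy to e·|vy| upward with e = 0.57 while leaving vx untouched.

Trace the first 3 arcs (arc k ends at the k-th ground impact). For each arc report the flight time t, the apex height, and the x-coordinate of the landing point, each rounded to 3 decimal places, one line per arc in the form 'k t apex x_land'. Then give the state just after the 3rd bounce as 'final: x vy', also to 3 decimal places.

Arc 1: start y=4.060, vy=16.020 → t=3.502, apex=17.141, x_land=49.454, impact vy=-18.338
  bounce: vy ← 0.57·18.338 = 10.453
Arc 2: start y=0.000, vy=10.453 → t=2.131, apex=5.569, x_land=79.544, impact vy=-10.453
  bounce: vy ← 0.57·10.453 = 5.958
Arc 3: start y=0.000, vy=5.958 → t=1.215, apex=1.809, x_land=96.696, impact vy=-5.958
  bounce: vy ← 0.57·5.958 = 3.396

1 3.502 17.141 49.454
2 2.131 5.569 79.544
3 1.215 1.809 96.696
final: 96.696 3.396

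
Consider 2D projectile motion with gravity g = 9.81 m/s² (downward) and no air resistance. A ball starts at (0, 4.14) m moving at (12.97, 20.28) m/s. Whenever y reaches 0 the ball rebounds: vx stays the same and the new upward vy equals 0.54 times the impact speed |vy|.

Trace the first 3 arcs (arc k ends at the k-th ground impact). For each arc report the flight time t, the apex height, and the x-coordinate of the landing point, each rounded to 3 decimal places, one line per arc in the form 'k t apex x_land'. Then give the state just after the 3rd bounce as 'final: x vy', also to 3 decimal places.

Arc 1: start y=4.140, vy=20.280 → t=4.330, apex=25.102, x_land=56.154, impact vy=-22.192
  bounce: vy ← 0.54·22.192 = 11.984
Arc 2: start y=0.000, vy=11.984 → t=2.443, apex=7.320, x_land=87.842, impact vy=-11.984
  bounce: vy ← 0.54·11.984 = 6.471
Arc 3: start y=0.000, vy=6.471 → t=1.319, apex=2.134, x_land=104.954, impact vy=-6.471
  bounce: vy ← 0.54·6.471 = 3.495

1 4.330 25.102 56.154
2 2.443 7.320 87.842
3 1.319 2.134 104.954
final: 104.954 3.495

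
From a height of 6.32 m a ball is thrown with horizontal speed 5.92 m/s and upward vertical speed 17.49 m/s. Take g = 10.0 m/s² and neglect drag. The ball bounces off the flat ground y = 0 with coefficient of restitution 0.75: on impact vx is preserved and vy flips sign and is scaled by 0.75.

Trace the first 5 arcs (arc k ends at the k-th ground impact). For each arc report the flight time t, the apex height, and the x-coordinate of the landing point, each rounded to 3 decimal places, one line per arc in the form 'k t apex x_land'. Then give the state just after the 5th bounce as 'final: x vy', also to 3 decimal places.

Arc 1: start y=6.320, vy=17.490 → t=3.828, apex=21.615, x_land=22.663, impact vy=-20.792
  bounce: vy ← 0.75·20.792 = 15.594
Arc 2: start y=0.000, vy=15.594 → t=3.119, apex=12.158, x_land=41.126, impact vy=-15.594
  bounce: vy ← 0.75·15.594 = 11.695
Arc 3: start y=0.000, vy=11.695 → t=2.339, apex=6.839, x_land=54.973, impact vy=-11.695
  bounce: vy ← 0.75·11.695 = 8.772
Arc 4: start y=0.000, vy=8.772 → t=1.754, apex=3.847, x_land=65.359, impact vy=-8.772
  bounce: vy ← 0.75·8.772 = 6.579
Arc 5: start y=0.000, vy=6.579 → t=1.316, apex=2.164, x_land=73.148, impact vy=-6.579
  bounce: vy ← 0.75·6.579 = 4.934

1 3.828 21.615 22.663
2 3.119 12.158 41.126
3 2.339 6.839 54.973
4 1.754 3.847 65.359
5 1.316 2.164 73.148
final: 73.148 4.934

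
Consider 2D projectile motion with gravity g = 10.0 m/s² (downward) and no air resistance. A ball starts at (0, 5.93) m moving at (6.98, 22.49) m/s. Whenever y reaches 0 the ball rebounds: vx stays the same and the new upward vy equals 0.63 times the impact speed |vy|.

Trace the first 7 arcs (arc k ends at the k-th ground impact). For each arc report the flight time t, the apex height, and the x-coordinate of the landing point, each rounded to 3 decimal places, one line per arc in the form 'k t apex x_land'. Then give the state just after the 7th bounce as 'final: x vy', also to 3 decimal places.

1 4.748 31.220 33.140
2 3.148 12.391 55.116
3 1.984 4.918 68.961
4 1.250 1.952 77.684
5 0.787 0.775 83.179
6 0.496 0.307 86.641
7 0.312 0.122 88.822
final: 88.822 0.984

Arc 1: start y=5.930, vy=22.490 → t=4.748, apex=31.220, x_land=33.140, impact vy=-24.988
  bounce: vy ← 0.63·24.988 = 15.742
Arc 2: start y=0.000, vy=15.742 → t=3.148, apex=12.391, x_land=55.116, impact vy=-15.742
  bounce: vy ← 0.63·15.742 = 9.918
Arc 3: start y=0.000, vy=9.918 → t=1.984, apex=4.918, x_land=68.961, impact vy=-9.918
  bounce: vy ← 0.63·9.918 = 6.248
Arc 4: start y=0.000, vy=6.248 → t=1.250, apex=1.952, x_land=77.684, impact vy=-6.248
  bounce: vy ← 0.63·6.248 = 3.936
Arc 5: start y=0.000, vy=3.936 → t=0.787, apex=0.775, x_land=83.179, impact vy=-3.936
  bounce: vy ← 0.63·3.936 = 2.480
Arc 6: start y=0.000, vy=2.480 → t=0.496, apex=0.307, x_land=86.641, impact vy=-2.480
  bounce: vy ← 0.63·2.480 = 1.562
Arc 7: start y=0.000, vy=1.562 → t=0.312, apex=0.122, x_land=88.822, impact vy=-1.562
  bounce: vy ← 0.63·1.562 = 0.984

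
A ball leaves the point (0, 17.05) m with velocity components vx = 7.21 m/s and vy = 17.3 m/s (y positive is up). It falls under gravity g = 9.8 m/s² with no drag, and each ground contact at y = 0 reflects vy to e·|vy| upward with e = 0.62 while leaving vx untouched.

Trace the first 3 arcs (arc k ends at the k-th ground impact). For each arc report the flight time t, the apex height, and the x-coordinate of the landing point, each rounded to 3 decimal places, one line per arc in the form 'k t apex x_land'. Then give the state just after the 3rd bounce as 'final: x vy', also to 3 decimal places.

1 4.334 32.320 31.245
2 3.185 12.424 54.206
3 1.974 4.776 68.442
final: 68.442 5.998

Arc 1: start y=17.050, vy=17.300 → t=4.334, apex=32.320, x_land=31.245, impact vy=-25.169
  bounce: vy ← 0.62·25.169 = 15.605
Arc 2: start y=0.000, vy=15.605 → t=3.185, apex=12.424, x_land=54.206, impact vy=-15.605
  bounce: vy ← 0.62·15.605 = 9.675
Arc 3: start y=0.000, vy=9.675 → t=1.974, apex=4.776, x_land=68.442, impact vy=-9.675
  bounce: vy ← 0.62·9.675 = 5.998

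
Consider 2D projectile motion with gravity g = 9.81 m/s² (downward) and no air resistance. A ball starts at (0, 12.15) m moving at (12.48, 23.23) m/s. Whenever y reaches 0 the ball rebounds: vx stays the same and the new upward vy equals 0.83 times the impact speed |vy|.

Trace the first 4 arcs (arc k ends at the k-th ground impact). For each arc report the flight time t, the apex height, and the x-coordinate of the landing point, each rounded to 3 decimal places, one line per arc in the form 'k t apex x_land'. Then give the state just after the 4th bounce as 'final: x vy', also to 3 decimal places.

Arc 1: start y=12.150, vy=23.230 → t=5.211, apex=39.654, x_land=65.037, impact vy=-27.893
  bounce: vy ← 0.83·27.893 = 23.151
Arc 2: start y=0.000, vy=23.151 → t=4.720, apex=27.318, x_land=123.942, impact vy=-23.151
  bounce: vy ← 0.83·23.151 = 19.215
Arc 3: start y=0.000, vy=19.215 → t=3.918, apex=18.819, x_land=172.832, impact vy=-19.215
  bounce: vy ← 0.83·19.215 = 15.949
Arc 4: start y=0.000, vy=15.949 → t=3.252, apex=12.965, x_land=213.411, impact vy=-15.949
  bounce: vy ← 0.83·15.949 = 13.238

1 5.211 39.654 65.037
2 4.720 27.318 123.942
3 3.918 18.819 172.832
4 3.252 12.965 213.411
final: 213.411 13.238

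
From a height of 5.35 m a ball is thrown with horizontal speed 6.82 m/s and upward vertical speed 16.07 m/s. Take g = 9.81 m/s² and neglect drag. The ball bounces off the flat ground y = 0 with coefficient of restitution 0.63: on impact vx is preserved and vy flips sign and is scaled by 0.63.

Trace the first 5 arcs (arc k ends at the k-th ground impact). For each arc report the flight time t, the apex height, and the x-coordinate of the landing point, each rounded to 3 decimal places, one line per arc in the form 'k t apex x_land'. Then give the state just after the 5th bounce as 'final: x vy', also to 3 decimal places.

1 3.581 18.512 24.421
2 2.448 7.348 41.116
3 1.542 2.916 51.633
4 0.972 1.157 58.259
5 0.612 0.459 62.433
final: 62.433 1.891

Arc 1: start y=5.350, vy=16.070 → t=3.581, apex=18.512, x_land=24.421, impact vy=-19.058
  bounce: vy ← 0.63·19.058 = 12.007
Arc 2: start y=0.000, vy=12.007 → t=2.448, apex=7.348, x_land=41.116, impact vy=-12.007
  bounce: vy ← 0.63·12.007 = 7.564
Arc 3: start y=0.000, vy=7.564 → t=1.542, apex=2.916, x_land=51.633, impact vy=-7.564
  bounce: vy ← 0.63·7.564 = 4.765
Arc 4: start y=0.000, vy=4.765 → t=0.972, apex=1.157, x_land=58.259, impact vy=-4.765
  bounce: vy ← 0.63·4.765 = 3.002
Arc 5: start y=0.000, vy=3.002 → t=0.612, apex=0.459, x_land=62.433, impact vy=-3.002
  bounce: vy ← 0.63·3.002 = 1.891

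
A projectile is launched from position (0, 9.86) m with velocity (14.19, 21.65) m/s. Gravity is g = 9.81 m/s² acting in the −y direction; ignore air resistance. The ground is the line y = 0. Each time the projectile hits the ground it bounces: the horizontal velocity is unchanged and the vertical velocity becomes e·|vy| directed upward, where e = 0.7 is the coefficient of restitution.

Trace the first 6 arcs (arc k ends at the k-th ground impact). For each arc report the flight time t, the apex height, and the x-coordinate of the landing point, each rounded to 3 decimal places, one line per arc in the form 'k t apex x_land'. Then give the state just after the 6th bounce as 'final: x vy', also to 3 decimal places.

Arc 1: start y=9.860, vy=21.650 → t=4.830, apex=33.750, x_land=68.538, impact vy=-25.733
  bounce: vy ← 0.7·25.733 = 18.013
Arc 2: start y=0.000, vy=18.013 → t=3.672, apex=16.538, x_land=120.649, impact vy=-18.013
  bounce: vy ← 0.7·18.013 = 12.609
Arc 3: start y=0.000, vy=12.609 → t=2.571, apex=8.103, x_land=157.127, impact vy=-12.609
  bounce: vy ← 0.7·12.609 = 8.826
Arc 4: start y=0.000, vy=8.826 → t=1.799, apex=3.971, x_land=182.661, impact vy=-8.826
  bounce: vy ← 0.7·8.826 = 6.178
Arc 5: start y=0.000, vy=6.178 → t=1.260, apex=1.946, x_land=200.535, impact vy=-6.178
  bounce: vy ← 0.7·6.178 = 4.325
Arc 6: start y=0.000, vy=4.325 → t=0.882, apex=0.953, x_land=213.047, impact vy=-4.325
  bounce: vy ← 0.7·4.325 = 3.027

1 4.830 33.750 68.538
2 3.672 16.538 120.649
3 2.571 8.103 157.127
4 1.799 3.971 182.661
5 1.260 1.946 200.535
6 0.882 0.953 213.047
final: 213.047 3.027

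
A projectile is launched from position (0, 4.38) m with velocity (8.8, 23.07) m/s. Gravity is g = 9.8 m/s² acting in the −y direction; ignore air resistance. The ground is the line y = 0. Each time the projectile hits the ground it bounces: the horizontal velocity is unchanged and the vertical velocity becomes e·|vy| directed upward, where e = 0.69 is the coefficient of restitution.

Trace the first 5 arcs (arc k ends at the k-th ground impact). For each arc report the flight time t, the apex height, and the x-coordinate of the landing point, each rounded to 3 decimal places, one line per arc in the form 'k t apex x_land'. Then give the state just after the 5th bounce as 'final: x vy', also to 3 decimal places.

1 4.891 31.534 43.040
2 3.501 15.013 73.848
3 2.416 7.148 95.105
4 1.667 3.403 109.772
5 1.150 1.620 119.893
final: 119.893 3.888

Arc 1: start y=4.380, vy=23.070 → t=4.891, apex=31.534, x_land=43.040, impact vy=-24.861
  bounce: vy ← 0.69·24.861 = 17.154
Arc 2: start y=0.000, vy=17.154 → t=3.501, apex=15.013, x_land=73.848, impact vy=-17.154
  bounce: vy ← 0.69·17.154 = 11.836
Arc 3: start y=0.000, vy=11.836 → t=2.416, apex=7.148, x_land=95.105, impact vy=-11.836
  bounce: vy ← 0.69·11.836 = 8.167
Arc 4: start y=0.000, vy=8.167 → t=1.667, apex=3.403, x_land=109.772, impact vy=-8.167
  bounce: vy ← 0.69·8.167 = 5.635
Arc 5: start y=0.000, vy=5.635 → t=1.150, apex=1.620, x_land=119.893, impact vy=-5.635
  bounce: vy ← 0.69·5.635 = 3.888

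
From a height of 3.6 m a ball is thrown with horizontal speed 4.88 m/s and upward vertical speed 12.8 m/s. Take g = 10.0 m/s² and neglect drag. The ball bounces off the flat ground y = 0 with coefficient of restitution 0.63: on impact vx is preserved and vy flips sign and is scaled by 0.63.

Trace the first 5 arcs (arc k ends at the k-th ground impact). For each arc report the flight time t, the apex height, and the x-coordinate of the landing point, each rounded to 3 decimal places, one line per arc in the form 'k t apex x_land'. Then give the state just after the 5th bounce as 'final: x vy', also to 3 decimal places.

1 2.816 11.792 13.741
2 1.935 4.680 23.183
3 1.219 1.858 29.132
4 0.768 0.737 32.880
5 0.484 0.293 35.241
final: 35.241 1.524

Arc 1: start y=3.600, vy=12.800 → t=2.816, apex=11.792, x_land=13.741, impact vy=-15.357
  bounce: vy ← 0.63·15.357 = 9.675
Arc 2: start y=0.000, vy=9.675 → t=1.935, apex=4.680, x_land=23.183, impact vy=-9.675
  bounce: vy ← 0.63·9.675 = 6.095
Arc 3: start y=0.000, vy=6.095 → t=1.219, apex=1.858, x_land=29.132, impact vy=-6.095
  bounce: vy ← 0.63·6.095 = 3.840
Arc 4: start y=0.000, vy=3.840 → t=0.768, apex=0.737, x_land=32.880, impact vy=-3.840
  bounce: vy ← 0.63·3.840 = 2.419
Arc 5: start y=0.000, vy=2.419 → t=0.484, apex=0.293, x_land=35.241, impact vy=-2.419
  bounce: vy ← 0.63·2.419 = 1.524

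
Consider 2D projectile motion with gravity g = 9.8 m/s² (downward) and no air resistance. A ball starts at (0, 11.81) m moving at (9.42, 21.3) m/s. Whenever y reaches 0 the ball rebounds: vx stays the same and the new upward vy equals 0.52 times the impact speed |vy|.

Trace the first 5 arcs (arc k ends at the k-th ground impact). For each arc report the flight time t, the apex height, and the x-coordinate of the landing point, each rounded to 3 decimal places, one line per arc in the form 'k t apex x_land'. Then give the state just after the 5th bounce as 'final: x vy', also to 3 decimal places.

Arc 1: start y=11.810, vy=21.300 → t=4.844, apex=34.957, x_land=45.635, impact vy=-26.176
  bounce: vy ← 0.52·26.176 = 13.611
Arc 2: start y=0.000, vy=13.611 → t=2.778, apex=9.452, x_land=71.802, impact vy=-13.611
  bounce: vy ← 0.52·13.611 = 7.078
Arc 3: start y=0.000, vy=7.078 → t=1.444, apex=2.556, x_land=85.409, impact vy=-7.078
  bounce: vy ← 0.52·7.078 = 3.681
Arc 4: start y=0.000, vy=3.681 → t=0.751, apex=0.691, x_land=92.484, impact vy=-3.681
  bounce: vy ← 0.52·3.681 = 1.914
Arc 5: start y=0.000, vy=1.914 → t=0.391, apex=0.187, x_land=96.164, impact vy=-1.914
  bounce: vy ← 0.52·1.914 = 0.995

1 4.844 34.957 45.635
2 2.778 9.452 71.802
3 1.444 2.556 85.409
4 0.751 0.691 92.484
5 0.391 0.187 96.164
final: 96.164 0.995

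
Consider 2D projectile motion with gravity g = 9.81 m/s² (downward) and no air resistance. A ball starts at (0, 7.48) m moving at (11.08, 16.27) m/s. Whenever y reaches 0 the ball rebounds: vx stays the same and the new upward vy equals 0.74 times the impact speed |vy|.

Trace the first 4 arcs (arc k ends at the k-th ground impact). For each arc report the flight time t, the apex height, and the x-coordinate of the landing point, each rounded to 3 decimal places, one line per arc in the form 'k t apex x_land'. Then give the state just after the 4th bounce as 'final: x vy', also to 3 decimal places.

Arc 1: start y=7.480, vy=16.270 → t=3.726, apex=20.972, x_land=41.287, impact vy=-20.285
  bounce: vy ← 0.74·20.285 = 15.011
Arc 2: start y=0.000, vy=15.011 → t=3.060, apex=11.484, x_land=75.195, impact vy=-15.011
  bounce: vy ← 0.74·15.011 = 11.108
Arc 3: start y=0.000, vy=11.108 → t=2.265, apex=6.289, x_land=100.287, impact vy=-11.108
  bounce: vy ← 0.74·11.108 = 8.220
Arc 4: start y=0.000, vy=8.220 → t=1.676, apex=3.444, x_land=118.855, impact vy=-8.220
  bounce: vy ← 0.74·8.220 = 6.083

1 3.726 20.972 41.287
2 3.060 11.484 75.195
3 2.265 6.289 100.287
4 1.676 3.444 118.855
final: 118.855 6.083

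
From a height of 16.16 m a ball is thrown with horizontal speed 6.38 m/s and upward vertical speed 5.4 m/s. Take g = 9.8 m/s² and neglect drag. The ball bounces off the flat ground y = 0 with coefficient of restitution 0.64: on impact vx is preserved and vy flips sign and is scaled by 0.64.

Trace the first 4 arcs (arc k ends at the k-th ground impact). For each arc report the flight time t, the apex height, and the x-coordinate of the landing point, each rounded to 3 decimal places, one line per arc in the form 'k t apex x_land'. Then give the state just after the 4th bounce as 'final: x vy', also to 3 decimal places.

Arc 1: start y=16.160, vy=5.400 → t=2.449, apex=17.648, x_land=15.623, impact vy=-18.598
  bounce: vy ← 0.64·18.598 = 11.903
Arc 2: start y=0.000, vy=11.903 → t=2.429, apex=7.229, x_land=31.121, impact vy=-11.903
  bounce: vy ← 0.64·11.903 = 7.618
Arc 3: start y=0.000, vy=7.618 → t=1.555, apex=2.961, x_land=41.040, impact vy=-7.618
  bounce: vy ← 0.64·7.618 = 4.875
Arc 4: start y=0.000, vy=4.875 → t=0.995, apex=1.213, x_land=47.388, impact vy=-4.875
  bounce: vy ← 0.64·4.875 = 3.120

1 2.449 17.648 15.623
2 2.429 7.229 31.121
3 1.555 2.961 41.040
4 0.995 1.213 47.388
final: 47.388 3.120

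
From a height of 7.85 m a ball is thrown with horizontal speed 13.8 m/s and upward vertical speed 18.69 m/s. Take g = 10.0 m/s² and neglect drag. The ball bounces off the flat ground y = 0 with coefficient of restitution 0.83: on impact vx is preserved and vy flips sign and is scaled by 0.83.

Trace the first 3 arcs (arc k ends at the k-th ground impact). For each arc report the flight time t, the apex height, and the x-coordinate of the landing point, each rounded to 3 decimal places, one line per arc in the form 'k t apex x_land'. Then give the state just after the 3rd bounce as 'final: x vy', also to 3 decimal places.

1 4.119 25.316 56.844
2 3.735 17.440 108.391
3 3.100 12.014 151.174
final: 151.174 12.866

Arc 1: start y=7.850, vy=18.690 → t=4.119, apex=25.316, x_land=56.844, impact vy=-22.501
  bounce: vy ← 0.83·22.501 = 18.676
Arc 2: start y=0.000, vy=18.676 → t=3.735, apex=17.440, x_land=108.391, impact vy=-18.676
  bounce: vy ← 0.83·18.676 = 15.501
Arc 3: start y=0.000, vy=15.501 → t=3.100, apex=12.014, x_land=151.174, impact vy=-15.501
  bounce: vy ← 0.83·15.501 = 12.866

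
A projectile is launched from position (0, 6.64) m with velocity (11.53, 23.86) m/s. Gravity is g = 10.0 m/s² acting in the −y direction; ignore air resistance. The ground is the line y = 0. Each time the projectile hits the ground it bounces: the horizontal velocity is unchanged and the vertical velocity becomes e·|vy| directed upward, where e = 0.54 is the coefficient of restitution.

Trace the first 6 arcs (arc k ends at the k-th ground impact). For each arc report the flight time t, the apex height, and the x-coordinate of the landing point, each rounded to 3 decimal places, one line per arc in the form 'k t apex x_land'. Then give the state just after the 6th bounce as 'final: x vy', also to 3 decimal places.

Arc 1: start y=6.640, vy=23.860 → t=5.036, apex=35.105, x_land=58.062, impact vy=-26.497
  bounce: vy ← 0.54·26.497 = 14.308
Arc 2: start y=0.000, vy=14.308 → t=2.862, apex=10.237, x_land=91.057, impact vy=-14.308
  bounce: vy ← 0.54·14.308 = 7.727
Arc 3: start y=0.000, vy=7.727 → t=1.545, apex=2.985, x_land=108.875, impact vy=-7.727
  bounce: vy ← 0.54·7.727 = 4.172
Arc 4: start y=0.000, vy=4.172 → t=0.834, apex=0.870, x_land=118.496, impact vy=-4.172
  bounce: vy ← 0.54·4.172 = 2.253
Arc 5: start y=0.000, vy=2.253 → t=0.451, apex=0.254, x_land=123.692, impact vy=-2.253
  bounce: vy ← 0.54·2.253 = 1.217
Arc 6: start y=0.000, vy=1.217 → t=0.243, apex=0.074, x_land=126.497, impact vy=-1.217
  bounce: vy ← 0.54·1.217 = 0.657

1 5.036 35.105 58.062
2 2.862 10.237 91.057
3 1.545 2.985 108.875
4 0.834 0.870 118.496
5 0.451 0.254 123.692
6 0.243 0.074 126.497
final: 126.497 0.657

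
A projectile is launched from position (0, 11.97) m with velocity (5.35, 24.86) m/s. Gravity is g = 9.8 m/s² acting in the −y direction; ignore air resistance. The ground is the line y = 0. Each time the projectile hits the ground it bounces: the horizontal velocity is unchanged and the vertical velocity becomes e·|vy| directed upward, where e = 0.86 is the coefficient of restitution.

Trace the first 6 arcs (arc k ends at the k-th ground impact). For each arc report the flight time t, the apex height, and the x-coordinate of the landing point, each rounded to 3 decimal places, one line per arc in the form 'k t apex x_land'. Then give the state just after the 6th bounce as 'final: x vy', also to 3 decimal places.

Arc 1: start y=11.970, vy=24.860 → t=5.516, apex=43.502, x_land=29.512, impact vy=-29.200
  bounce: vy ← 0.86·29.200 = 25.112
Arc 2: start y=0.000, vy=25.112 → t=5.125, apex=32.174, x_land=56.930, impact vy=-25.112
  bounce: vy ← 0.86·25.112 = 21.596
Arc 3: start y=0.000, vy=21.596 → t=4.407, apex=23.796, x_land=80.510, impact vy=-21.596
  bounce: vy ← 0.86·21.596 = 18.573
Arc 4: start y=0.000, vy=18.573 → t=3.790, apex=17.599, x_land=100.788, impact vy=-18.573
  bounce: vy ← 0.86·18.573 = 15.973
Arc 5: start y=0.000, vy=15.973 → t=3.260, apex=13.016, x_land=118.228, impact vy=-15.973
  bounce: vy ← 0.86·15.973 = 13.736
Arc 6: start y=0.000, vy=13.736 → t=2.803, apex=9.627, x_land=133.226, impact vy=-13.736
  bounce: vy ← 0.86·13.736 = 11.813

1 5.516 43.502 29.512
2 5.125 32.174 56.930
3 4.407 23.796 80.510
4 3.790 17.599 100.788
5 3.260 13.016 118.228
6 2.803 9.627 133.226
final: 133.226 11.813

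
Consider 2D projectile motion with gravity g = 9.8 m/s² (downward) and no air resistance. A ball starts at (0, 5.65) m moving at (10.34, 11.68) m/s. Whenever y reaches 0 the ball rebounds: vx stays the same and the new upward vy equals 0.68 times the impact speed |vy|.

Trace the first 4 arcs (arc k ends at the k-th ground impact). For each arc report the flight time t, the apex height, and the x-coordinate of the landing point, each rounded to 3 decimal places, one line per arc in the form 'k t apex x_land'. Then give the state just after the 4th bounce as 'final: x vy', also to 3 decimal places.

Arc 1: start y=5.650, vy=11.680 → t=2.796, apex=12.610, x_land=28.911, impact vy=-15.721
  bounce: vy ← 0.68·15.721 = 10.691
Arc 2: start y=0.000, vy=10.691 → t=2.182, apex=5.831, x_land=51.471, impact vy=-10.691
  bounce: vy ← 0.68·10.691 = 7.270
Arc 3: start y=0.000, vy=7.270 → t=1.484, apex=2.696, x_land=66.811, impact vy=-7.270
  bounce: vy ← 0.68·7.270 = 4.943
Arc 4: start y=0.000, vy=4.943 → t=1.009, apex=1.247, x_land=77.242, impact vy=-4.943
  bounce: vy ← 0.68·4.943 = 3.361

1 2.796 12.610 28.911
2 2.182 5.831 51.471
3 1.484 2.696 66.811
4 1.009 1.247 77.242
final: 77.242 3.361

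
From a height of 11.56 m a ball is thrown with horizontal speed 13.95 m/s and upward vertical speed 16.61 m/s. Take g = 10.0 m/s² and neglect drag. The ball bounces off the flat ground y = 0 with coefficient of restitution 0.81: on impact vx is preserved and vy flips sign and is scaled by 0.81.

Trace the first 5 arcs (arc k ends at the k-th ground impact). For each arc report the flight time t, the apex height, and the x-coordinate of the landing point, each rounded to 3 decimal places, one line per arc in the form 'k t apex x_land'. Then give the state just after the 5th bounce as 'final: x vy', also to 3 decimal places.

1 3.913 25.355 54.585
2 3.648 16.635 105.475
3 2.955 10.914 146.695
4 2.393 7.161 180.084
5 1.939 4.698 207.129
final: 207.129 7.852

Arc 1: start y=11.560, vy=16.610 → t=3.913, apex=25.355, x_land=54.585, impact vy=-22.519
  bounce: vy ← 0.81·22.519 = 18.240
Arc 2: start y=0.000, vy=18.240 → t=3.648, apex=16.635, x_land=105.475, impact vy=-18.240
  bounce: vy ← 0.81·18.240 = 14.775
Arc 3: start y=0.000, vy=14.775 → t=2.955, apex=10.914, x_land=146.695, impact vy=-14.775
  bounce: vy ← 0.81·14.775 = 11.967
Arc 4: start y=0.000, vy=11.967 → t=2.393, apex=7.161, x_land=180.084, impact vy=-11.967
  bounce: vy ← 0.81·11.967 = 9.694
Arc 5: start y=0.000, vy=9.694 → t=1.939, apex=4.698, x_land=207.129, impact vy=-9.694
  bounce: vy ← 0.81·9.694 = 7.852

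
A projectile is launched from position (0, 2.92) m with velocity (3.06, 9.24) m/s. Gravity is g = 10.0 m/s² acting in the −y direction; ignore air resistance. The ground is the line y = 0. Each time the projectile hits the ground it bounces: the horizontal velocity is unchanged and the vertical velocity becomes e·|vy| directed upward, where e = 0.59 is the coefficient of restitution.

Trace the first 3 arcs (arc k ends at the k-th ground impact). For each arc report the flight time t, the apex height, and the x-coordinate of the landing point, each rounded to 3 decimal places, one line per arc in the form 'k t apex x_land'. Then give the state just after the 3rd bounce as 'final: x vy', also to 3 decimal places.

1 2.123 7.189 6.497
2 1.415 2.502 10.826
3 0.835 0.871 13.381
final: 13.381 2.463

Arc 1: start y=2.920, vy=9.240 → t=2.123, apex=7.189, x_land=6.497, impact vy=-11.991
  bounce: vy ← 0.59·11.991 = 7.075
Arc 2: start y=0.000, vy=7.075 → t=1.415, apex=2.502, x_land=10.826, impact vy=-7.075
  bounce: vy ← 0.59·7.075 = 4.174
Arc 3: start y=0.000, vy=4.174 → t=0.835, apex=0.871, x_land=13.381, impact vy=-4.174
  bounce: vy ← 0.59·4.174 = 2.463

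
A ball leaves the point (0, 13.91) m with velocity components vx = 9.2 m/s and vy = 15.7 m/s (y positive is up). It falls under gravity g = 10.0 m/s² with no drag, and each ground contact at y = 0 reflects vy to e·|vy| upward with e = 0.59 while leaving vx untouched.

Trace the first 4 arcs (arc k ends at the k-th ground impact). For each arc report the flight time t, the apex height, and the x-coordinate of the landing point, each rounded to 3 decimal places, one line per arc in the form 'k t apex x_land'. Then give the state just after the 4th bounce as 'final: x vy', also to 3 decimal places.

Arc 1: start y=13.910, vy=15.700 → t=3.861, apex=26.234, x_land=35.518, impact vy=-22.906
  bounce: vy ← 0.59·22.906 = 13.515
Arc 2: start y=0.000, vy=13.515 → t=2.703, apex=9.132, x_land=60.384, impact vy=-13.515
  bounce: vy ← 0.59·13.515 = 7.974
Arc 3: start y=0.000, vy=7.974 → t=1.595, apex=3.179, x_land=75.056, impact vy=-7.974
  bounce: vy ← 0.59·7.974 = 4.704
Arc 4: start y=0.000, vy=4.704 → t=0.941, apex=1.107, x_land=83.712, impact vy=-4.704
  bounce: vy ← 0.59·4.704 = 2.776

1 3.861 26.234 35.518
2 2.703 9.132 60.384
3 1.595 3.179 75.056
4 0.941 1.107 83.712
final: 83.712 2.776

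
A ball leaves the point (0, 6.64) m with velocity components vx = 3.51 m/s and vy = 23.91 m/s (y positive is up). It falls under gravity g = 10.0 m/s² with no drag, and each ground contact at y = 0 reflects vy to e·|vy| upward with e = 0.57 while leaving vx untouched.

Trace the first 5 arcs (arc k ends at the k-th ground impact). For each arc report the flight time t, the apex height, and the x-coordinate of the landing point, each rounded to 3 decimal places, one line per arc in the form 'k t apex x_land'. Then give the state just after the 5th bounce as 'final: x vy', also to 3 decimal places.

Arc 1: start y=6.640, vy=23.910 → t=5.045, apex=35.224, x_land=17.709, impact vy=-26.542
  bounce: vy ← 0.57·26.542 = 15.129
Arc 2: start y=0.000, vy=15.129 → t=3.026, apex=11.444, x_land=28.329, impact vy=-15.129
  bounce: vy ← 0.57·15.129 = 8.624
Arc 3: start y=0.000, vy=8.624 → t=1.725, apex=3.718, x_land=34.383, impact vy=-8.624
  bounce: vy ← 0.57·8.624 = 4.915
Arc 4: start y=0.000, vy=4.915 → t=0.983, apex=1.208, x_land=37.834, impact vy=-4.915
  bounce: vy ← 0.57·4.915 = 2.802
Arc 5: start y=0.000, vy=2.802 → t=0.560, apex=0.393, x_land=39.801, impact vy=-2.802
  bounce: vy ← 0.57·2.802 = 1.597

1 5.045 35.224 17.709
2 3.026 11.444 28.329
3 1.725 3.718 34.383
4 0.983 1.208 37.834
5 0.560 0.393 39.801
final: 39.801 1.597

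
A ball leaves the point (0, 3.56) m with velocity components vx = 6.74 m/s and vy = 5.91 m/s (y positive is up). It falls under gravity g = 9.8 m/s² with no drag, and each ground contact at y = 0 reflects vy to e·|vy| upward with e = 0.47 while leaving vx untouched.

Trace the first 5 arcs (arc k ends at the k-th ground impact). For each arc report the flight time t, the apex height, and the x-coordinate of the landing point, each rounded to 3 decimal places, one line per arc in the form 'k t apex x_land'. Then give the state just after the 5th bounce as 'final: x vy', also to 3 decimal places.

1 1.647 5.342 11.102
2 0.981 1.180 17.717
3 0.461 0.261 20.826
4 0.217 0.058 22.288
5 0.102 0.013 22.975
final: 22.975 0.235

Arc 1: start y=3.560, vy=5.910 → t=1.647, apex=5.342, x_land=11.102, impact vy=-10.233
  bounce: vy ← 0.47·10.233 = 4.809
Arc 2: start y=0.000, vy=4.809 → t=0.981, apex=1.180, x_land=17.717, impact vy=-4.809
  bounce: vy ← 0.47·4.809 = 2.260
Arc 3: start y=0.000, vy=2.260 → t=0.461, apex=0.261, x_land=20.826, impact vy=-2.260
  bounce: vy ← 0.47·2.260 = 1.062
Arc 4: start y=0.000, vy=1.062 → t=0.217, apex=0.058, x_land=22.288, impact vy=-1.062
  bounce: vy ← 0.47·1.062 = 0.499
Arc 5: start y=0.000, vy=0.499 → t=0.102, apex=0.013, x_land=22.975, impact vy=-0.499
  bounce: vy ← 0.47·0.499 = 0.235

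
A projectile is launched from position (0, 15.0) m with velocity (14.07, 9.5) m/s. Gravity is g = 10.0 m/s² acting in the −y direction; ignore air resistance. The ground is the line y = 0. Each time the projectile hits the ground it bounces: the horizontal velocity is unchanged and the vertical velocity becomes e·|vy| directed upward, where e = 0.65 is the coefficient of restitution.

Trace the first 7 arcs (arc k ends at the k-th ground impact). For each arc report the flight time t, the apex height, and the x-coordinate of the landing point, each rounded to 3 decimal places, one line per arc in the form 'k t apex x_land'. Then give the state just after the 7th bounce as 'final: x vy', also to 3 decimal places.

Arc 1: start y=15.000, vy=9.500 → t=2.925, apex=19.512, x_land=41.161, impact vy=-19.755
  bounce: vy ← 0.65·19.755 = 12.841
Arc 2: start y=0.000, vy=12.841 → t=2.568, apex=8.244, x_land=77.295, impact vy=-12.841
  bounce: vy ← 0.65·12.841 = 8.346
Arc 3: start y=0.000, vy=8.346 → t=1.669, apex=3.483, x_land=100.782, impact vy=-8.346
  bounce: vy ← 0.65·8.346 = 5.425
Arc 4: start y=0.000, vy=5.425 → t=1.085, apex=1.472, x_land=116.048, impact vy=-5.425
  bounce: vy ← 0.65·5.425 = 3.526
Arc 5: start y=0.000, vy=3.526 → t=0.705, apex=0.622, x_land=125.971, impact vy=-3.526
  bounce: vy ← 0.65·3.526 = 2.292
Arc 6: start y=0.000, vy=2.292 → t=0.458, apex=0.263, x_land=132.421, impact vy=-2.292
  bounce: vy ← 0.65·2.292 = 1.490
Arc 7: start y=0.000, vy=1.490 → t=0.298, apex=0.111, x_land=136.614, impact vy=-1.490
  bounce: vy ← 0.65·1.490 = 0.968

1 2.925 19.512 41.161
2 2.568 8.244 77.295
3 1.669 3.483 100.782
4 1.085 1.472 116.048
5 0.705 0.622 125.971
6 0.458 0.263 132.421
7 0.298 0.111 136.614
final: 136.614 0.968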